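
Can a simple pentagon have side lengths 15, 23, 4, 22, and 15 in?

Yes

A pentagon exists iff every side is shorter than the sum of the others — equivalently, the longest side is less than the sum of the rest.
Longest side 23 < 56 (sum of the remaining 4), so yes.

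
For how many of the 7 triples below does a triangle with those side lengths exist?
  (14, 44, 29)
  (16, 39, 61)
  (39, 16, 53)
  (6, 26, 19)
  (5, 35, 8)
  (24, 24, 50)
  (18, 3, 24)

1

(14,29,44): 14+29 ≤ 44 → not valid
(16,39,61): 16+39 ≤ 61 → not valid
(16,39,53): 16+39 > 53 → valid
(6,19,26): 6+19 ≤ 26 → not valid
(5,8,35): 5+8 ≤ 35 → not valid
(24,24,50): 24+24 ≤ 50 → not valid
(3,18,24): 3+18 ≤ 24 → not valid
1 of the 7 triples forms a triangle.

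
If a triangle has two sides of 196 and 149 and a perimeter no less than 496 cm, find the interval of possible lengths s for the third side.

Triangle inequality alone gives 47 < s < 345.
The perimeter condition gives s ≥ 496 − 196 − 149 = 151.
Intersecting the two: 151 ≤ s < 345.

151 ≤ s < 345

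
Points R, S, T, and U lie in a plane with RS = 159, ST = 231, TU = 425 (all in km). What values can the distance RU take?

The maximum is all hops collinear in one direction: 159 + 231 + 425 = 815.
The longest hop is 425; the others sum to 390. Folding the others back against it leaves at least 425 − 390 = 35.

35 ≤ RU ≤ 815 km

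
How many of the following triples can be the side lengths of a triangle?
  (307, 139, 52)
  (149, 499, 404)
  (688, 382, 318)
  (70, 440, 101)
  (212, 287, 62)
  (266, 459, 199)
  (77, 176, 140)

(52,139,307): 52+139 ≤ 307 → not valid
(149,404,499): 149+404 > 499 → valid
(318,382,688): 318+382 > 688 → valid
(70,101,440): 70+101 ≤ 440 → not valid
(62,212,287): 62+212 ≤ 287 → not valid
(199,266,459): 199+266 > 459 → valid
(77,140,176): 77+140 > 176 → valid
4 of the 7 triples form a triangle.

4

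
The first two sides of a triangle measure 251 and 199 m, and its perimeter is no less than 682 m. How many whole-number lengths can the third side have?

Triangle inequality: 52 < x < 450. Perimeter ≥ 682 gives x ≥ 682 − 251 − 199 = 232.
So 232 ≤ x < 450; integers 232 through 449: 218 values.

218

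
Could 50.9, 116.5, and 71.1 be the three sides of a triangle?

Yes

The longest side is 116.5, and the other two sum to 122.0.
Since 122.0 > 116.5, the triangle inequality holds.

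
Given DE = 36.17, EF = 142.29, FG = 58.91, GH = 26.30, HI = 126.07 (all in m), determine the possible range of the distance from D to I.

0 ≤ DI ≤ 389.74 m

The maximum is all hops collinear in one direction: 36.17 + 142.29 + 58.91 + 26.30 + 126.07 = 389.74.
The longest hop is 142.29; the others sum to 247.45. Since 142.29 ≤ 247.45, the path can fold back on itself completely, so the minimum distance is 0.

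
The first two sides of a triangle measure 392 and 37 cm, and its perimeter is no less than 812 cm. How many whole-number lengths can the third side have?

46

Triangle inequality: 355 < x < 429. Perimeter ≥ 812 gives x ≥ 812 − 392 − 37 = 383.
So 383 ≤ x < 429; integers 383 through 428: 46 values.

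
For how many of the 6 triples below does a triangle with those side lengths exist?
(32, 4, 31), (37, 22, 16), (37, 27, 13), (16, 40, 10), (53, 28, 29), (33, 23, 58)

4

(4,31,32): 4+31 > 32 → valid
(16,22,37): 16+22 > 37 → valid
(13,27,37): 13+27 > 37 → valid
(10,16,40): 10+16 ≤ 40 → not valid
(28,29,53): 28+29 > 53 → valid
(23,33,58): 23+33 ≤ 58 → not valid
4 of the 6 triples form a triangle.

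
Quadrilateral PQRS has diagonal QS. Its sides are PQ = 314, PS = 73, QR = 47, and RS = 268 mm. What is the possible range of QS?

241 < QS < 315

From triangle PQS: |314 − 73| < QS < 314 + 73, i.e. 241 < QS < 387.
From triangle RQS: 221 < QS < 315.
Both must hold, so QS lies in the intersection.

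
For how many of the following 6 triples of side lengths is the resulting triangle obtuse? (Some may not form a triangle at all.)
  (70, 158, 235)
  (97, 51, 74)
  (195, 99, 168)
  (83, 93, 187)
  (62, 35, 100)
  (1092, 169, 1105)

1

(70,158,235): 70+158 ≤ 235, not a triangle
(97,51,74): 51²+74² = 8077 < 9409 = 97² → obtuse
(195,99,168): 99²+168² = 38025 = 195² → right
(83,93,187): 83+93 ≤ 187, not a triangle
(62,35,100): 35+62 ≤ 100, not a triangle
(1092,169,1105): 169²+1092² = 1221025 = 1105² → right
1 of the 6 is obtuse.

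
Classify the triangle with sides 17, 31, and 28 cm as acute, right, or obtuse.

Compare the square of the longest side to the sum of squares of the other two: 17² + 28² = 1073 > 961 = 31².

acute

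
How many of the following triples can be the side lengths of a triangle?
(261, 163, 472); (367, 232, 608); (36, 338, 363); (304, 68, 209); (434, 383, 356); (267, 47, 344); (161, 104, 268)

(163,261,472): 163+261 ≤ 472 → not valid
(232,367,608): 232+367 ≤ 608 → not valid
(36,338,363): 36+338 > 363 → valid
(68,209,304): 68+209 ≤ 304 → not valid
(356,383,434): 356+383 > 434 → valid
(47,267,344): 47+267 ≤ 344 → not valid
(104,161,268): 104+161 ≤ 268 → not valid
2 of the 7 triples form a triangle.

2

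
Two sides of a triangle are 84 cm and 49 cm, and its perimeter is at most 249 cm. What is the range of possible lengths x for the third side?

35 < x ≤ 116 cm

Triangle inequality alone gives 35 < x < 133.
The perimeter condition gives x ≤ 249 − 84 − 49 = 116.
Intersecting the two: 35 < x ≤ 116.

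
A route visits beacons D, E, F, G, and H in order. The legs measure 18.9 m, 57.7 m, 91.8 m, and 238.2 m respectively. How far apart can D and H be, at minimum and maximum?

69.8 ≤ DH ≤ 406.6 m

The maximum is all hops collinear in one direction: 18.9 + 57.7 + 91.8 + 238.2 = 406.6.
The longest hop is 238.2; the others sum to 168.4. Folding the others back against it leaves at least 238.2 − 168.4 = 69.8.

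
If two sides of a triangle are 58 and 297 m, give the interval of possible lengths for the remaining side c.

239 < c < 355

By the triangle inequality, c must be less than 58 + 297 = 355 and greater than |58 − 297| = 239.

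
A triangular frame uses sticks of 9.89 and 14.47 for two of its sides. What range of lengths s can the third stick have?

4.58 < s < 24.36

By the triangle inequality, s must be less than 9.89 + 14.47 = 24.36 and greater than |9.89 − 14.47| = 4.58.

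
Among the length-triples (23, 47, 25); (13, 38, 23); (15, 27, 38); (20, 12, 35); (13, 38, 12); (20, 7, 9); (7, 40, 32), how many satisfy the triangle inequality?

(23,25,47): 23+25 > 47 → valid
(13,23,38): 13+23 ≤ 38 → not valid
(15,27,38): 15+27 > 38 → valid
(12,20,35): 12+20 ≤ 35 → not valid
(12,13,38): 12+13 ≤ 38 → not valid
(7,9,20): 7+9 ≤ 20 → not valid
(7,32,40): 7+32 ≤ 40 → not valid
2 of the 7 triples form a triangle.

2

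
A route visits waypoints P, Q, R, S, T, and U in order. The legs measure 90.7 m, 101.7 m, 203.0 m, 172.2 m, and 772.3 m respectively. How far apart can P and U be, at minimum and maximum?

The maximum is all hops collinear in one direction: 90.7 + 101.7 + 203.0 + 172.2 + 772.3 = 1339.9.
The longest hop is 772.3; the others sum to 567.6. Folding the others back against it leaves at least 772.3 − 567.6 = 204.7.

204.7 ≤ PU ≤ 1339.9 m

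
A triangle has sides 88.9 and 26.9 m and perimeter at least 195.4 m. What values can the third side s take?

79.6 ≤ s < 115.8 m

Triangle inequality alone gives 62.0 < s < 115.8.
The perimeter condition gives s ≥ 195.4 − 88.9 − 26.9 = 79.6.
Intersecting the two: 79.6 ≤ s < 115.8.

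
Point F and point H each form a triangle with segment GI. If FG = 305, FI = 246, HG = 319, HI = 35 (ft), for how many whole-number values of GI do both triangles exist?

69

From triangle FGI: 59 < GI < 551.
From triangle HGI: 284 < GI < 354.
Intersection: 284 < GI < 354, so integers 285 through 353: 69 values.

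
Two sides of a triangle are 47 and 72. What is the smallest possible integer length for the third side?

26

The third side must be strictly greater than |47 − 72| = 25.
The smallest integer above 25 is 26.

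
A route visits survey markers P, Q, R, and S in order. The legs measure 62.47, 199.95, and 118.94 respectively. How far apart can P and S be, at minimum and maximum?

18.54 ≤ PS ≤ 381.36

The maximum is all hops collinear in one direction: 62.47 + 199.95 + 118.94 = 381.36.
The longest hop is 199.95; the others sum to 181.41. Folding the others back against it leaves at least 199.95 − 181.41 = 18.54.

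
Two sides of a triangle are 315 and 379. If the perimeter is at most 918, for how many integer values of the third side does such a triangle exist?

Triangle inequality: 64 < x < 694. Perimeter ≤ 918 gives x ≤ 918 − 315 − 379 = 224.
So 64 < x ≤ 224; integers 65 through 224: 160 values.

160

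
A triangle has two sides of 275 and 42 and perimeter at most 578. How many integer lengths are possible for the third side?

Triangle inequality: 233 < x < 317. Perimeter ≤ 578 gives x ≤ 578 − 275 − 42 = 261.
So 233 < x ≤ 261; integers 234 through 261: 28 values.

28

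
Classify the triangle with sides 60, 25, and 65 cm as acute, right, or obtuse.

right

Compare the square of the longest side to the sum of squares of the other two: 25² + 60² = 4225 = 65².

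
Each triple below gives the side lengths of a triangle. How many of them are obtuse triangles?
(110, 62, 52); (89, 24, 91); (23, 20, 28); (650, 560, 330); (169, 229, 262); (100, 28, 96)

(110,62,52): 52²+62² = 6548 < 12100 = 110² → obtuse
(89,24,91): 24²+89² = 8497 > 8281 = 91² → acute
(23,20,28): 20²+23² = 929 > 784 = 28² → acute
(650,560,330): 330²+560² = 422500 = 650² → right
(169,229,262): 169²+229² = 81002 > 68644 = 262² → acute
(100,28,96): 28²+96² = 10000 = 100² → right
1 of the 6 is obtuse.

1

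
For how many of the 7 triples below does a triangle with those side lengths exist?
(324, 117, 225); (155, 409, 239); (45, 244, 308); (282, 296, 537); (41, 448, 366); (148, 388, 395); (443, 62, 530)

3

(117,225,324): 117+225 > 324 → valid
(155,239,409): 155+239 ≤ 409 → not valid
(45,244,308): 45+244 ≤ 308 → not valid
(282,296,537): 282+296 > 537 → valid
(41,366,448): 41+366 ≤ 448 → not valid
(148,388,395): 148+388 > 395 → valid
(62,443,530): 62+443 ≤ 530 → not valid
3 of the 7 triples form a triangle.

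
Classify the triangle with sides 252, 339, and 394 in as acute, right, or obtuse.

Compare the square of the longest side to the sum of squares of the other two: 252² + 339² = 178425 > 155236 = 394².

acute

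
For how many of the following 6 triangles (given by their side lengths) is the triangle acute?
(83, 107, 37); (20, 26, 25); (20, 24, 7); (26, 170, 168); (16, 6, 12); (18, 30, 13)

(83,107,37): 37²+83² = 8258 < 11449 = 107² → obtuse
(20,26,25): 20²+25² = 1025 > 676 = 26² → acute
(20,24,7): 7²+20² = 449 < 576 = 24² → obtuse
(26,170,168): 26²+168² = 28900 = 170² → right
(16,6,12): 6²+12² = 180 < 256 = 16² → obtuse
(18,30,13): 13²+18² = 493 < 900 = 30² → obtuse
1 of the 6 is acute.

1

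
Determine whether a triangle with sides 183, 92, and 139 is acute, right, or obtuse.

obtuse

Compare the square of the longest side to the sum of squares of the other two: 92² + 139² = 27785 < 33489 = 183².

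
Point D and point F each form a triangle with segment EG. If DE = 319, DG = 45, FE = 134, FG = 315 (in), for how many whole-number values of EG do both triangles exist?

89

From triangle DEG: 274 < EG < 364.
From triangle FEG: 181 < EG < 449.
Intersection: 274 < EG < 364, so integers 275 through 363: 89 values.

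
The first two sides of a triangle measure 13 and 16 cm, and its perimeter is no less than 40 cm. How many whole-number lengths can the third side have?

18

Triangle inequality: 3 < x < 29. Perimeter ≥ 40 gives x ≥ 40 − 13 − 16 = 11.
So 11 ≤ x < 29; integers 11 through 28: 18 values.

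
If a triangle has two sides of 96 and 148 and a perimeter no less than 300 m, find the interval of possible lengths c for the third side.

Triangle inequality alone gives 52 < c < 244.
The perimeter condition gives c ≥ 300 − 96 − 148 = 56.
Intersecting the two: 56 ≤ c < 244.

56 ≤ c < 244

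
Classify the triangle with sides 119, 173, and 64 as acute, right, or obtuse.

Compare the square of the longest side to the sum of squares of the other two: 64² + 119² = 18257 < 29929 = 173².

obtuse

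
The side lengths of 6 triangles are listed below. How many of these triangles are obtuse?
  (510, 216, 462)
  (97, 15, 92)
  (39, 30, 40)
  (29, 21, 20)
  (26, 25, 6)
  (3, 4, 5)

2

(510,216,462): 216²+462² = 260100 = 510² → right
(97,15,92): 15²+92² = 8689 < 9409 = 97² → obtuse
(39,30,40): 30²+39² = 2421 > 1600 = 40² → acute
(29,21,20): 20²+21² = 841 = 29² → right
(26,25,6): 6²+25² = 661 < 676 = 26² → obtuse
(3,4,5): 3²+4² = 25 = 5² → right
2 of the 6 are obtuse.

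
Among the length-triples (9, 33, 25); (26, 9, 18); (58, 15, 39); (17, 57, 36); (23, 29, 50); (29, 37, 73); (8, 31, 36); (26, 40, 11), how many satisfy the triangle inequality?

(9,25,33): 9+25 > 33 → valid
(9,18,26): 9+18 > 26 → valid
(15,39,58): 15+39 ≤ 58 → not valid
(17,36,57): 17+36 ≤ 57 → not valid
(23,29,50): 23+29 > 50 → valid
(29,37,73): 29+37 ≤ 73 → not valid
(8,31,36): 8+31 > 36 → valid
(11,26,40): 11+26 ≤ 40 → not valid
4 of the 8 triples form a triangle.

4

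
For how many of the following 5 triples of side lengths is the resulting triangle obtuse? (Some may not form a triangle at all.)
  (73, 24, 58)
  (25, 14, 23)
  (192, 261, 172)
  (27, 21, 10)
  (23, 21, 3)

(73,24,58): 24²+58² = 3940 < 5329 = 73² → obtuse
(25,14,23): 14²+23² = 725 > 625 = 25² → acute
(192,261,172): 172²+192² = 66448 < 68121 = 261² → obtuse
(27,21,10): 10²+21² = 541 < 729 = 27² → obtuse
(23,21,3): 3²+21² = 450 < 529 = 23² → obtuse
4 of the 5 are obtuse.

4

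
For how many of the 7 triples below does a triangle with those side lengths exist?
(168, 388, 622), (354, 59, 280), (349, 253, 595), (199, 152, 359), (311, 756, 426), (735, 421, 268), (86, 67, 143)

2

(168,388,622): 168+388 ≤ 622 → not valid
(59,280,354): 59+280 ≤ 354 → not valid
(253,349,595): 253+349 > 595 → valid
(152,199,359): 152+199 ≤ 359 → not valid
(311,426,756): 311+426 ≤ 756 → not valid
(268,421,735): 268+421 ≤ 735 → not valid
(67,86,143): 67+86 > 143 → valid
2 of the 7 triples form a triangle.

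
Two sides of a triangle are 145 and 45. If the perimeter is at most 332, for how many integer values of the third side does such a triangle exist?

42

Triangle inequality: 100 < x < 190. Perimeter ≤ 332 gives x ≤ 332 − 145 − 45 = 142.
So 100 < x ≤ 142; integers 101 through 142: 42 values.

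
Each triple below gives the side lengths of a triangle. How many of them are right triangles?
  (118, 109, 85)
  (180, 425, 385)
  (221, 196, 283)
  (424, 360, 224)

(118,109,85): 85²+109² = 19106 > 13924 = 118² → acute
(180,425,385): 180²+385² = 180625 = 425² → right
(221,196,283): 196²+221² = 87257 > 80089 = 283² → acute
(424,360,224): 224²+360² = 179776 = 424² → right
2 of the 4 are right.

2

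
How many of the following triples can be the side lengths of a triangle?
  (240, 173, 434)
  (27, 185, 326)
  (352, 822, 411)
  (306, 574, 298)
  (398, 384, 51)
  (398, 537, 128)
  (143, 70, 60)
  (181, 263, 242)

3

(173,240,434): 173+240 ≤ 434 → not valid
(27,185,326): 27+185 ≤ 326 → not valid
(352,411,822): 352+411 ≤ 822 → not valid
(298,306,574): 298+306 > 574 → valid
(51,384,398): 51+384 > 398 → valid
(128,398,537): 128+398 ≤ 537 → not valid
(60,70,143): 60+70 ≤ 143 → not valid
(181,242,263): 181+242 > 263 → valid
3 of the 8 triples form a triangle.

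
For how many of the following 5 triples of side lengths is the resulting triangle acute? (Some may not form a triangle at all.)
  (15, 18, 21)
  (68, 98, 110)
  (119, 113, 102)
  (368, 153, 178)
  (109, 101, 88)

(15,18,21): 15²+18² = 549 > 441 = 21² → acute
(68,98,110): 68²+98² = 14228 > 12100 = 110² → acute
(119,113,102): 102²+113² = 23173 > 14161 = 119² → acute
(368,153,178): 153+178 ≤ 368, not a triangle
(109,101,88): 88²+101² = 17945 > 11881 = 109² → acute
4 of the 5 are acute.

4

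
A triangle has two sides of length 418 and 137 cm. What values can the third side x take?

By the triangle inequality, x must be less than 418 + 137 = 555 and greater than |418 − 137| = 281.

281 < x < 555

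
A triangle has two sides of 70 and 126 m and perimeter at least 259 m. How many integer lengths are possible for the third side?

133

Triangle inequality: 56 < x < 196. Perimeter ≥ 259 gives x ≥ 259 − 70 − 126 = 63.
So 63 ≤ x < 196; integers 63 through 195: 133 values.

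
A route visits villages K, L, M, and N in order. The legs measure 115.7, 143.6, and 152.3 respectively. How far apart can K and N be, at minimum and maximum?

The maximum is all hops collinear in one direction: 115.7 + 143.6 + 152.3 = 411.6.
The longest hop is 152.3; the others sum to 259.3. Since 152.3 ≤ 259.3, the path can fold back on itself completely, so the minimum distance is 0.

0 ≤ KN ≤ 411.6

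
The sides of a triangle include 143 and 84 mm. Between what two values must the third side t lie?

59 < t < 227

By the triangle inequality, t must be less than 143 + 84 = 227 and greater than |143 − 84| = 59.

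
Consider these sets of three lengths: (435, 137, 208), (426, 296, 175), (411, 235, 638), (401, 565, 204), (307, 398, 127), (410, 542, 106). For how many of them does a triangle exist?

4

(137,208,435): 137+208 ≤ 435 → not valid
(175,296,426): 175+296 > 426 → valid
(235,411,638): 235+411 > 638 → valid
(204,401,565): 204+401 > 565 → valid
(127,307,398): 127+307 > 398 → valid
(106,410,542): 106+410 ≤ 542 → not valid
4 of the 6 triples form a triangle.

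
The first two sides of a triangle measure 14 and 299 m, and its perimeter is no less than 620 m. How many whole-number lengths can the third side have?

6

Triangle inequality: 285 < x < 313. Perimeter ≥ 620 gives x ≥ 620 − 14 − 299 = 307.
So 307 ≤ x < 313; integers 307 through 312: 6 values.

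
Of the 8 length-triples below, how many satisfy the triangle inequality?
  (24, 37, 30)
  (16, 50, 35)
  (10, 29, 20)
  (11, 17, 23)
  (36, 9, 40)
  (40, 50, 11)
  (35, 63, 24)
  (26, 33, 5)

(24,30,37): 24+30 > 37 → valid
(16,35,50): 16+35 > 50 → valid
(10,20,29): 10+20 > 29 → valid
(11,17,23): 11+17 > 23 → valid
(9,36,40): 9+36 > 40 → valid
(11,40,50): 11+40 > 50 → valid
(24,35,63): 24+35 ≤ 63 → not valid
(5,26,33): 5+26 ≤ 33 → not valid
6 of the 8 triples form a triangle.

6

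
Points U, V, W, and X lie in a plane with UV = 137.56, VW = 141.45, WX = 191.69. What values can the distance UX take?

The maximum is all hops collinear in one direction: 137.56 + 141.45 + 191.69 = 470.70.
The longest hop is 191.69; the others sum to 279.01. Since 191.69 ≤ 279.01, the path can fold back on itself completely, so the minimum distance is 0.

0 ≤ UX ≤ 470.70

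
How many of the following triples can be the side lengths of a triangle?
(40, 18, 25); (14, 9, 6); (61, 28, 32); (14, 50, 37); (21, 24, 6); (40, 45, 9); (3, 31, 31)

(18,25,40): 18+25 > 40 → valid
(6,9,14): 6+9 > 14 → valid
(28,32,61): 28+32 ≤ 61 → not valid
(14,37,50): 14+37 > 50 → valid
(6,21,24): 6+21 > 24 → valid
(9,40,45): 9+40 > 45 → valid
(3,31,31): 3+31 > 31 → valid
6 of the 7 triples form a triangle.

6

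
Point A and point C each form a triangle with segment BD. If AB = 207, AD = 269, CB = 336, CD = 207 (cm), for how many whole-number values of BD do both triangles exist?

346

From triangle ABD: 62 < BD < 476.
From triangle CBD: 129 < BD < 543.
Intersection: 129 < BD < 476, so integers 130 through 475: 346 values.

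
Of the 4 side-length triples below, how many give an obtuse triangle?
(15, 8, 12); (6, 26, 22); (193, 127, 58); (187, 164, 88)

(15,8,12): 8²+12² = 208 < 225 = 15² → obtuse
(6,26,22): 6²+22² = 520 < 676 = 26² → obtuse
(193,127,58): 58+127 ≤ 193, not a triangle
(187,164,88): 88²+164² = 34640 < 34969 = 187² → obtuse
3 of the 4 are obtuse.

3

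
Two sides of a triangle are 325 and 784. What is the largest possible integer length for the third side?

1108

The third side must be strictly less than 325 + 784 = 1109.
The largest integer below 1109 is 1108.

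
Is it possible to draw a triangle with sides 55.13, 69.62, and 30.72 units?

The longest side is 69.62, and the other two sum to 85.85.
Since 85.85 > 69.62, the triangle inequality holds.

Yes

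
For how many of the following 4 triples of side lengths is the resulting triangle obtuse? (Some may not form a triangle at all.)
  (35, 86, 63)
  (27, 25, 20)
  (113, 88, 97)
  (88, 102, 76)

(35,86,63): 35²+63² = 5194 < 7396 = 86² → obtuse
(27,25,20): 20²+25² = 1025 > 729 = 27² → acute
(113,88,97): 88²+97² = 17153 > 12769 = 113² → acute
(88,102,76): 76²+88² = 13520 > 10404 = 102² → acute
1 of the 4 is obtuse.

1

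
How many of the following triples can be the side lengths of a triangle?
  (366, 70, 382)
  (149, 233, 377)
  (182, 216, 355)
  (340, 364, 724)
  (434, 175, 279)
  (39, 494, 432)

(70,366,382): 70+366 > 382 → valid
(149,233,377): 149+233 > 377 → valid
(182,216,355): 182+216 > 355 → valid
(340,364,724): 340+364 ≤ 724 → not valid
(175,279,434): 175+279 > 434 → valid
(39,432,494): 39+432 ≤ 494 → not valid
4 of the 6 triples form a triangle.

4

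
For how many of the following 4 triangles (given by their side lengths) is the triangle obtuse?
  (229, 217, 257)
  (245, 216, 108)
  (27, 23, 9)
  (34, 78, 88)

(229,217,257): 217²+229² = 99530 > 66049 = 257² → acute
(245,216,108): 108²+216² = 58320 < 60025 = 245² → obtuse
(27,23,9): 9²+23² = 610 < 729 = 27² → obtuse
(34,78,88): 34²+78² = 7240 < 7744 = 88² → obtuse
3 of the 4 are obtuse.

3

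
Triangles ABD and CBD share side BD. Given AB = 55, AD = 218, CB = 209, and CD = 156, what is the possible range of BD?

From triangle ABD: |55 − 218| < BD < 55 + 218, i.e. 163 < BD < 273.
From triangle CBD: 53 < BD < 365.
Both must hold, so BD lies in the intersection.

163 < BD < 273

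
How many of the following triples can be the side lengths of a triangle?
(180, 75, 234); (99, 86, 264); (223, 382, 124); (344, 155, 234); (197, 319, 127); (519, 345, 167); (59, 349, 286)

(75,180,234): 75+180 > 234 → valid
(86,99,264): 86+99 ≤ 264 → not valid
(124,223,382): 124+223 ≤ 382 → not valid
(155,234,344): 155+234 > 344 → valid
(127,197,319): 127+197 > 319 → valid
(167,345,519): 167+345 ≤ 519 → not valid
(59,286,349): 59+286 ≤ 349 → not valid
3 of the 7 triples form a triangle.

3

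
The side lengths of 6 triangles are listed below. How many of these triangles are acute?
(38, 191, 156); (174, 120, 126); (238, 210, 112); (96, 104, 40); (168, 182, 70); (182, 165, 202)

1

(38,191,156): 38²+156² = 25780 < 36481 = 191² → obtuse
(174,120,126): 120²+126² = 30276 = 174² → right
(238,210,112): 112²+210² = 56644 = 238² → right
(96,104,40): 40²+96² = 10816 = 104² → right
(168,182,70): 70²+168² = 33124 = 182² → right
(182,165,202): 165²+182² = 60349 > 40804 = 202² → acute
1 of the 6 is acute.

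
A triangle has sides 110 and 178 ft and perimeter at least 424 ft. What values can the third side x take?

Triangle inequality alone gives 68 < x < 288.
The perimeter condition gives x ≥ 424 − 110 − 178 = 136.
Intersecting the two: 136 ≤ x < 288.

136 ≤ x < 288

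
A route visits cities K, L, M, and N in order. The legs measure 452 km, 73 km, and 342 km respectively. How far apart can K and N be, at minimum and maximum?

The maximum is all hops collinear in one direction: 452 + 73 + 342 = 867.
The longest hop is 452; the others sum to 415. Folding the others back against it leaves at least 452 − 415 = 37.

37 ≤ KN ≤ 867 km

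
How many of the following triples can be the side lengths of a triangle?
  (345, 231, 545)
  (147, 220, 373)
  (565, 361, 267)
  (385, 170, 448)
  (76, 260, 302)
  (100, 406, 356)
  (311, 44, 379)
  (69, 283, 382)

5

(231,345,545): 231+345 > 545 → valid
(147,220,373): 147+220 ≤ 373 → not valid
(267,361,565): 267+361 > 565 → valid
(170,385,448): 170+385 > 448 → valid
(76,260,302): 76+260 > 302 → valid
(100,356,406): 100+356 > 406 → valid
(44,311,379): 44+311 ≤ 379 → not valid
(69,283,382): 69+283 ≤ 382 → not valid
5 of the 8 triples form a triangle.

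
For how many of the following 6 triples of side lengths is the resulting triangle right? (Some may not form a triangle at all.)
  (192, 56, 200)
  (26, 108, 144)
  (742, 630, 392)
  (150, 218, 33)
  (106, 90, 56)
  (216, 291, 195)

4

(192,56,200): 56²+192² = 40000 = 200² → right
(26,108,144): 26+108 ≤ 144, not a triangle
(742,630,392): 392²+630² = 550564 = 742² → right
(150,218,33): 33+150 ≤ 218, not a triangle
(106,90,56): 56²+90² = 11236 = 106² → right
(216,291,195): 195²+216² = 84681 = 291² → right
4 of the 6 are right.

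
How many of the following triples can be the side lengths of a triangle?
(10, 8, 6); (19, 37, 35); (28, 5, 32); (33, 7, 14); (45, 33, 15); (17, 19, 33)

(6,8,10): 6+8 > 10 → valid
(19,35,37): 19+35 > 37 → valid
(5,28,32): 5+28 > 32 → valid
(7,14,33): 7+14 ≤ 33 → not valid
(15,33,45): 15+33 > 45 → valid
(17,19,33): 17+19 > 33 → valid
5 of the 6 triples form a triangle.

5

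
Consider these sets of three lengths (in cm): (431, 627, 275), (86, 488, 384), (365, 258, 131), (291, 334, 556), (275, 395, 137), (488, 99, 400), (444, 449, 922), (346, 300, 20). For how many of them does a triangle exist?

5

(275,431,627): 275+431 > 627 → valid
(86,384,488): 86+384 ≤ 488 → not valid
(131,258,365): 131+258 > 365 → valid
(291,334,556): 291+334 > 556 → valid
(137,275,395): 137+275 > 395 → valid
(99,400,488): 99+400 > 488 → valid
(444,449,922): 444+449 ≤ 922 → not valid
(20,300,346): 20+300 ≤ 346 → not valid
5 of the 8 triples form a triangle.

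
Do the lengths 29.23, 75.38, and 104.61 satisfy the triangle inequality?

No

The two shorter sides sum to 104.61, exactly equal to the longest side 104.61.
That gives only a degenerate (flat) triangle — the inequality must be strict.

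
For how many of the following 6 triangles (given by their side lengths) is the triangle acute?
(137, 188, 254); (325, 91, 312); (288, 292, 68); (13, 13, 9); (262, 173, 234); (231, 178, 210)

(137,188,254): 137²+188² = 54113 < 64516 = 254² → obtuse
(325,91,312): 91²+312² = 105625 = 325² → right
(288,292,68): 68²+288² = 87568 > 85264 = 292² → acute
(13,13,9): 9²+13² = 250 > 169 = 13² → acute
(262,173,234): 173²+234² = 84685 > 68644 = 262² → acute
(231,178,210): 178²+210² = 75784 > 53361 = 231² → acute
4 of the 6 are acute.

4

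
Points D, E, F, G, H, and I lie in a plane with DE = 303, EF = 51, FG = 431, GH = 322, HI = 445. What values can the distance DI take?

The maximum is all hops collinear in one direction: 303 + 51 + 431 + 322 + 445 = 1552.
The longest hop is 445; the others sum to 1107. Since 445 ≤ 1107, the path can fold back on itself completely, so the minimum distance is 0.

0 ≤ DI ≤ 1552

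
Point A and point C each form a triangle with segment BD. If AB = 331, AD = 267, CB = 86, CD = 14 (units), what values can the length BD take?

From triangle ABD: |331 − 267| < BD < 331 + 267, i.e. 64 < BD < 598.
From triangle CBD: 72 < BD < 100.
Both must hold, so BD lies in the intersection.

72 < BD < 100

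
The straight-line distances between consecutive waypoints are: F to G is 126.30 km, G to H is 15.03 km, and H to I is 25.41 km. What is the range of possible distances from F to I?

The maximum is all hops collinear in one direction: 126.30 + 15.03 + 25.41 = 166.74.
The longest hop is 126.30; the others sum to 40.44. Folding the others back against it leaves at least 126.30 − 40.44 = 85.86.

85.86 ≤ FI ≤ 166.74 km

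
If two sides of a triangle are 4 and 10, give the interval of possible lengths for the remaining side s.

By the triangle inequality, s must be less than 4 + 10 = 14 and greater than |4 − 10| = 6.

6 < s < 14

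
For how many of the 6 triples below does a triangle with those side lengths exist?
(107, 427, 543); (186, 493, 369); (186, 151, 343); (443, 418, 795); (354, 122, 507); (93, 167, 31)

(107,427,543): 107+427 ≤ 543 → not valid
(186,369,493): 186+369 > 493 → valid
(151,186,343): 151+186 ≤ 343 → not valid
(418,443,795): 418+443 > 795 → valid
(122,354,507): 122+354 ≤ 507 → not valid
(31,93,167): 31+93 ≤ 167 → not valid
2 of the 6 triples form a triangle.

2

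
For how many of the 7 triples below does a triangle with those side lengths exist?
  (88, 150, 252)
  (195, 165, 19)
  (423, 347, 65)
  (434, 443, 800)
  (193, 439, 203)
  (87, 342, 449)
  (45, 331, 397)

1

(88,150,252): 88+150 ≤ 252 → not valid
(19,165,195): 19+165 ≤ 195 → not valid
(65,347,423): 65+347 ≤ 423 → not valid
(434,443,800): 434+443 > 800 → valid
(193,203,439): 193+203 ≤ 439 → not valid
(87,342,449): 87+342 ≤ 449 → not valid
(45,331,397): 45+331 ≤ 397 → not valid
1 of the 7 triples forms a triangle.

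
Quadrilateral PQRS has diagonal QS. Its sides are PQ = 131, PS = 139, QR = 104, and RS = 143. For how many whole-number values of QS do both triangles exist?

From triangle PQS: 8 < QS < 270.
From triangle RQS: 39 < QS < 247.
Intersection: 39 < QS < 247, so integers 40 through 246: 207 values.

207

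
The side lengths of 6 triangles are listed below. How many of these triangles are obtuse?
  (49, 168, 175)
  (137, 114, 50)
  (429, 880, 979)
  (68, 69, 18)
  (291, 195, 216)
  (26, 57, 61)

1

(49,168,175): 49²+168² = 30625 = 175² → right
(137,114,50): 50²+114² = 15496 < 18769 = 137² → obtuse
(429,880,979): 429²+880² = 958441 = 979² → right
(68,69,18): 18²+68² = 4948 > 4761 = 69² → acute
(291,195,216): 195²+216² = 84681 = 291² → right
(26,57,61): 26²+57² = 3925 > 3721 = 61² → acute
1 of the 6 is obtuse.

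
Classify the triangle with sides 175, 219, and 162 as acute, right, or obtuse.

acute

Compare the square of the longest side to the sum of squares of the other two: 162² + 175² = 56869 > 47961 = 219².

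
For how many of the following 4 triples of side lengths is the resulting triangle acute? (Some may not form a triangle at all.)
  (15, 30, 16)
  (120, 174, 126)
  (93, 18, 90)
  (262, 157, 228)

(15,30,16): 15²+16² = 481 < 900 = 30² → obtuse
(120,174,126): 120²+126² = 30276 = 174² → right
(93,18,90): 18²+90² = 8424 < 8649 = 93² → obtuse
(262,157,228): 157²+228² = 76633 > 68644 = 262² → acute
1 of the 4 is acute.

1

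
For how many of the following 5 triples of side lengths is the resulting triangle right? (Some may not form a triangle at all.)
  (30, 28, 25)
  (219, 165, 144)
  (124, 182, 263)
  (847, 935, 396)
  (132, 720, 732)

(30,28,25): 25²+28² = 1409 > 900 = 30² → acute
(219,165,144): 144²+165² = 47961 = 219² → right
(124,182,263): 124²+182² = 48500 < 69169 = 263² → obtuse
(847,935,396): 396²+847² = 874225 = 935² → right
(132,720,732): 132²+720² = 535824 = 732² → right
3 of the 5 are right.

3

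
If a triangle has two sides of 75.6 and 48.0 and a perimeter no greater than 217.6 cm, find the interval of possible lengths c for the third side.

Triangle inequality alone gives 27.6 < c < 123.6.
The perimeter condition gives c ≤ 217.6 − 75.6 − 48.0 = 94.0.
Intersecting the two: 27.6 < c ≤ 94.0.

27.6 < c ≤ 94.0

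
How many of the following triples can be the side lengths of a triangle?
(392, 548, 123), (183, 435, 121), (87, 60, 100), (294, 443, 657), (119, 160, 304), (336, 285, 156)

3

(123,392,548): 123+392 ≤ 548 → not valid
(121,183,435): 121+183 ≤ 435 → not valid
(60,87,100): 60+87 > 100 → valid
(294,443,657): 294+443 > 657 → valid
(119,160,304): 119+160 ≤ 304 → not valid
(156,285,336): 156+285 > 336 → valid
3 of the 6 triples form a triangle.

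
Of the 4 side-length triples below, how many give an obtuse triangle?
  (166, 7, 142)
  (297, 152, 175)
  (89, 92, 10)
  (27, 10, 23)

(166,7,142): 7+142 ≤ 166, not a triangle
(297,152,175): 152²+175² = 53729 < 88209 = 297² → obtuse
(89,92,10): 10²+89² = 8021 < 8464 = 92² → obtuse
(27,10,23): 10²+23² = 629 < 729 = 27² → obtuse
3 of the 4 are obtuse.

3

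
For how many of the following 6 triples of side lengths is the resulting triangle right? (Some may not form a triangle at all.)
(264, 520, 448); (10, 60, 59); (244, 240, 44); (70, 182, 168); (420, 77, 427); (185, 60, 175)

(264,520,448): 264²+448² = 270400 = 520² → right
(10,60,59): 10²+59² = 3581 < 3600 = 60² → obtuse
(244,240,44): 44²+240² = 59536 = 244² → right
(70,182,168): 70²+168² = 33124 = 182² → right
(420,77,427): 77²+420² = 182329 = 427² → right
(185,60,175): 60²+175² = 34225 = 185² → right
5 of the 6 are right.

5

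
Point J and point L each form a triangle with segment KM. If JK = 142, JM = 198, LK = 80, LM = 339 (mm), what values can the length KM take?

259 < KM < 340

From triangle JKM: |142 − 198| < KM < 142 + 198, i.e. 56 < KM < 340.
From triangle LKM: 259 < KM < 419.
Both must hold, so KM lies in the intersection.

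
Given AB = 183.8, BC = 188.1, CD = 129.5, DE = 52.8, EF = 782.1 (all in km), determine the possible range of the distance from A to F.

The maximum is all hops collinear in one direction: 183.8 + 188.1 + 129.5 + 52.8 + 782.1 = 1336.3.
The longest hop is 782.1; the others sum to 554.2. Folding the others back against it leaves at least 782.1 − 554.2 = 227.9.

227.9 ≤ AF ≤ 1336.3 km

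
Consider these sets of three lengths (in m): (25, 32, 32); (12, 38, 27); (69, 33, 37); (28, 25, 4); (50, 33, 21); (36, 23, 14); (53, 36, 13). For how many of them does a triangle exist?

6

(25,32,32): 25+32 > 32 → valid
(12,27,38): 12+27 > 38 → valid
(33,37,69): 33+37 > 69 → valid
(4,25,28): 4+25 > 28 → valid
(21,33,50): 21+33 > 50 → valid
(14,23,36): 14+23 > 36 → valid
(13,36,53): 13+36 ≤ 53 → not valid
6 of the 7 triples form a triangle.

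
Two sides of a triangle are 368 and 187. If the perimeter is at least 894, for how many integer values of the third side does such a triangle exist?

Triangle inequality: 181 < x < 555. Perimeter ≥ 894 gives x ≥ 894 − 368 − 187 = 339.
So 339 ≤ x < 555; integers 339 through 554: 216 values.

216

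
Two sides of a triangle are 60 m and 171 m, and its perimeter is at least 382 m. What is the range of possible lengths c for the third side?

Triangle inequality alone gives 111 < c < 231.
The perimeter condition gives c ≥ 382 − 60 − 171 = 151.
Intersecting the two: 151 ≤ c < 231.

151 ≤ c < 231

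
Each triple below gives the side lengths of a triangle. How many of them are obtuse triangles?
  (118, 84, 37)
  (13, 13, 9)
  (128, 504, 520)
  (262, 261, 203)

1

(118,84,37): 37²+84² = 8425 < 13924 = 118² → obtuse
(13,13,9): 9²+13² = 250 > 169 = 13² → acute
(128,504,520): 128²+504² = 270400 = 520² → right
(262,261,203): 203²+261² = 109330 > 68644 = 262² → acute
1 of the 4 is obtuse.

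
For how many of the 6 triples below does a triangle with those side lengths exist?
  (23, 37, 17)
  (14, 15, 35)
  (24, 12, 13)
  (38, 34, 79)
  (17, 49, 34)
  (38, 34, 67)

(17,23,37): 17+23 > 37 → valid
(14,15,35): 14+15 ≤ 35 → not valid
(12,13,24): 12+13 > 24 → valid
(34,38,79): 34+38 ≤ 79 → not valid
(17,34,49): 17+34 > 49 → valid
(34,38,67): 34+38 > 67 → valid
4 of the 6 triples form a triangle.

4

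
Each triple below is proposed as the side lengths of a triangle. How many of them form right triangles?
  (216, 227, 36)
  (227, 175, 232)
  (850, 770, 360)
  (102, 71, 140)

(216,227,36): 36²+216² = 47952 < 51529 = 227² → obtuse
(227,175,232): 175²+227² = 82154 > 53824 = 232² → acute
(850,770,360): 360²+770² = 722500 = 850² → right
(102,71,140): 71²+102² = 15445 < 19600 = 140² → obtuse
1 of the 4 is right.

1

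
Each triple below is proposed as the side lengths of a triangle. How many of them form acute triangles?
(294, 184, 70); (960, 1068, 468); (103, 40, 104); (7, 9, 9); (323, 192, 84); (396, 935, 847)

(294,184,70): 70+184 ≤ 294, not a triangle
(960,1068,468): 468²+960² = 1140624 = 1068² → right
(103,40,104): 40²+103² = 12209 > 10816 = 104² → acute
(7,9,9): 7²+9² = 130 > 81 = 9² → acute
(323,192,84): 84+192 ≤ 323, not a triangle
(396,935,847): 396²+847² = 874225 = 935² → right
2 of the 6 are acute.

2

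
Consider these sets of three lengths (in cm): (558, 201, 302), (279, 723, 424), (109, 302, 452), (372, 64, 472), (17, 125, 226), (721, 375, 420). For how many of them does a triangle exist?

(201,302,558): 201+302 ≤ 558 → not valid
(279,424,723): 279+424 ≤ 723 → not valid
(109,302,452): 109+302 ≤ 452 → not valid
(64,372,472): 64+372 ≤ 472 → not valid
(17,125,226): 17+125 ≤ 226 → not valid
(375,420,721): 375+420 > 721 → valid
1 of the 6 triples forms a triangle.

1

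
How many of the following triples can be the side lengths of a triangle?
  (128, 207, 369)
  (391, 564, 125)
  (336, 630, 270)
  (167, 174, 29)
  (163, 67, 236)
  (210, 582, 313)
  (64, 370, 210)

(128,207,369): 128+207 ≤ 369 → not valid
(125,391,564): 125+391 ≤ 564 → not valid
(270,336,630): 270+336 ≤ 630 → not valid
(29,167,174): 29+167 > 174 → valid
(67,163,236): 67+163 ≤ 236 → not valid
(210,313,582): 210+313 ≤ 582 → not valid
(64,210,370): 64+210 ≤ 370 → not valid
1 of the 7 triples forms a triangle.

1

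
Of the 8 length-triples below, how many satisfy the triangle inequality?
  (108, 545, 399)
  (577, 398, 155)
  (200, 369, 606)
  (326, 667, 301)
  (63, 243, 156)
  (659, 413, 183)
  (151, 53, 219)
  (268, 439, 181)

1

(108,399,545): 108+399 ≤ 545 → not valid
(155,398,577): 155+398 ≤ 577 → not valid
(200,369,606): 200+369 ≤ 606 → not valid
(301,326,667): 301+326 ≤ 667 → not valid
(63,156,243): 63+156 ≤ 243 → not valid
(183,413,659): 183+413 ≤ 659 → not valid
(53,151,219): 53+151 ≤ 219 → not valid
(181,268,439): 181+268 > 439 → valid
1 of the 8 triples forms a triangle.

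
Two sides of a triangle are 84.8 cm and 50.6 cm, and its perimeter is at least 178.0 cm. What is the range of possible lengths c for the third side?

42.6 ≤ c < 135.4

Triangle inequality alone gives 34.2 < c < 135.4.
The perimeter condition gives c ≥ 178.0 − 84.8 − 50.6 = 42.6.
Intersecting the two: 42.6 ≤ c < 135.4.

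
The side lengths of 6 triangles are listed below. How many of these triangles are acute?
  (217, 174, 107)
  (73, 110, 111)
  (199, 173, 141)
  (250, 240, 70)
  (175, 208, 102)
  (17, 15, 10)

3

(217,174,107): 107²+174² = 41725 < 47089 = 217² → obtuse
(73,110,111): 73²+110² = 17429 > 12321 = 111² → acute
(199,173,141): 141²+173² = 49810 > 39601 = 199² → acute
(250,240,70): 70²+240² = 62500 = 250² → right
(175,208,102): 102²+175² = 41029 < 43264 = 208² → obtuse
(17,15,10): 10²+15² = 325 > 289 = 17² → acute
3 of the 6 are acute.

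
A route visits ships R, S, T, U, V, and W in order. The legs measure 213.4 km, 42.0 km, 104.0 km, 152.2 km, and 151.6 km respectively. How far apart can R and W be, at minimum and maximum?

0 ≤ RW ≤ 663.2 km

The maximum is all hops collinear in one direction: 213.4 + 42.0 + 104.0 + 152.2 + 151.6 = 663.2.
The longest hop is 213.4; the others sum to 449.8. Since 213.4 ≤ 449.8, the path can fold back on itself completely, so the minimum distance is 0.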